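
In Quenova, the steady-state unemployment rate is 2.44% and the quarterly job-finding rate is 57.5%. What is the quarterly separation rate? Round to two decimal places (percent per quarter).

From u* = s/(s+f): s = u·f/(1−u).
s = 0.0244 × 57.5 / (1 − 0.0244) = 1.4030 / 0.9756 ≈ 1.44% per quarter.

Separation rate ≈ 1.44% per quarter.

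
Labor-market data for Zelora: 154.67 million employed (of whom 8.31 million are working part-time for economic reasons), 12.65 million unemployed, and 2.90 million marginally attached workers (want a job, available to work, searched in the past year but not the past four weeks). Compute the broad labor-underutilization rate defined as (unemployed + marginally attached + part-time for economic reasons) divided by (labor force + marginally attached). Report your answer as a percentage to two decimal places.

Labor force = 154.67 + 12.65 = 167.32 million.
Numerator = 12.65 + 2.90 + 8.31 = 23.86 million.
Denominator = 167.32 + 2.90 = 170.22 million.
Broad rate = 23.86 / 170.22 = 14.02%.

Broad underutilization rate ≈ 14.02%.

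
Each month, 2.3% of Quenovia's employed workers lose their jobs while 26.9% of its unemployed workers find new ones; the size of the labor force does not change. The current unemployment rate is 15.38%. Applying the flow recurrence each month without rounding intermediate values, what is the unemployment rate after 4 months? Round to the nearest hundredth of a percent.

With a fixed labor force, u_{t+1} = u_t + s·(1−u_t) − f·u_t = u_t·(1−s−f) + s.
Here 1−s−f = 0.708 and s = 0.023.
u_1 = 0.153800 × 0.708 + 0.023 = 0.131890.
u_2 = 0.131890 × 0.708 + 0.023 = 0.116378.
u_3 = 0.116378 × 0.708 + 0.023 = 0.105396.
u_4 = 0.105396 × 0.708 + 0.023 = 0.097620.

Unemployment rate after four months ≈ 9.76%.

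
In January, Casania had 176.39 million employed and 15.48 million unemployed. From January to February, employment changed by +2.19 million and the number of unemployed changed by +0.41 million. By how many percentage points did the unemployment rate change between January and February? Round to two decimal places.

The unemployment rate changed by +0.10 percentage points.

January: labor force = 176.39 + 15.48 = 191.87; u = 15.48/191.87 = 8.07%.
February: labor force = 178.58 + 15.89 = 194.47; u = 15.89/194.47 = 8.17%.
Change = 8.17% − 8.07% = +0.10 pp.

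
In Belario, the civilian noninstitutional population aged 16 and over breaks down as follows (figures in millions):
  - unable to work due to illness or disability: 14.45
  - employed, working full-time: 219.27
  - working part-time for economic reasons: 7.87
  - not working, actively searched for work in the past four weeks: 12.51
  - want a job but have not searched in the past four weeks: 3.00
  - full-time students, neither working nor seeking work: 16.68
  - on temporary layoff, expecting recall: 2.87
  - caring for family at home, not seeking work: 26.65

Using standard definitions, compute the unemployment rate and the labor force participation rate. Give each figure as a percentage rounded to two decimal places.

Unemployment rate ≈ 6.34%; labor force participation rate ≈ 79.96%.

Employed = 219.27 + 7.87 = 227.14 million (anyone who worked, including part-time for economic reasons, counts as employed).
Unemployed = 12.51 + 2.87 = 15.38 million (jobless and actively searching, or on temporary layoff).
Labor force = 227.14 + 15.38 = 242.52 million.
Not in labor force = 14.45 + 3.00 + 16.68 + 26.65 = 60.78 million (those not working and not actively searching are outside the labor force — including those who want a job but have given up searching).
Civilian working-age population = 242.52 + 60.78 = 303.30 million.
Unemployment rate = 15.38 / 242.52 = 6.34%.
Labor force participation rate = 242.52 / 303.30 = 79.96%.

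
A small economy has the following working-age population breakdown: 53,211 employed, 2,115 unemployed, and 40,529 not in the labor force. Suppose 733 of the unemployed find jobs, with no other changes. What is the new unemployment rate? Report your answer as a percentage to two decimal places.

Initially, labor force = 53,211 + 2,115 = 55,326, so u = 2,115/55,326 = 3.82%.
After the change, unemployed falls and employed rises by 733; labor force unchanged → E = 53,944, U = 1,382, labor force = 55,326.
New unemployment rate = 1,382 / 55,326 = 2.50%.

New unemployment rate ≈ 2.50%.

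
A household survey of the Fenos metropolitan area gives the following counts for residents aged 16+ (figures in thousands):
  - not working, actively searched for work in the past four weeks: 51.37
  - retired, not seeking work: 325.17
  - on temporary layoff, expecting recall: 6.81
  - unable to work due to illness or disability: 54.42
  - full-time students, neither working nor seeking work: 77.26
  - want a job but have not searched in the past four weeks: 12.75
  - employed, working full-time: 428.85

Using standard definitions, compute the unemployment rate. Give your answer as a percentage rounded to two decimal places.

Unemployment rate ≈ 11.95%.

Employed = 428.85 thousand.
Unemployed = 51.37 + 6.81 = 58.18 thousand (jobless and actively searching, or on temporary layoff).
Labor force = 428.85 + 58.18 = 487.03 thousand.
Unemployment rate = 58.18 / 487.03 = 11.95%.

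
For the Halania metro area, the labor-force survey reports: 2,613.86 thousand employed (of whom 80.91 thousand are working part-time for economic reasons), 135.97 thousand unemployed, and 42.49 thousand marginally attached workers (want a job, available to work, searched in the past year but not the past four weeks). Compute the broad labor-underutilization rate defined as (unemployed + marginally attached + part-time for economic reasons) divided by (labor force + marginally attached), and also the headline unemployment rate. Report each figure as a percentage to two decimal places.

Labor force = 2,613.86 + 135.97 = 2,749.83 thousand.
Numerator = 135.97 + 42.49 + 80.91 = 259.37 thousand.
Denominator = 2,749.83 + 42.49 = 2,792.32 thousand.
Broad rate = 259.37 / 2,792.32 = 9.29%.
Headline unemployment rate = 135.97 / 2,749.83 = 4.94%.

Broad underutilization rate ≈ 9.29%; headline unemployment rate ≈ 4.94%.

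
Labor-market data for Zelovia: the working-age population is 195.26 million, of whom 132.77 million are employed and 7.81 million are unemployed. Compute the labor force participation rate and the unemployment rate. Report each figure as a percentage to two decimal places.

Labor force = employed + unemployed = 132.77 + 7.81 = 140.58 million.
Unemployment rate = 7.81 / 140.58 = 5.56%.
Labor force participation rate = 140.58 / 195.26 = 72.00%.

Labor force participation rate ≈ 72.00%; unemployment rate ≈ 5.56%.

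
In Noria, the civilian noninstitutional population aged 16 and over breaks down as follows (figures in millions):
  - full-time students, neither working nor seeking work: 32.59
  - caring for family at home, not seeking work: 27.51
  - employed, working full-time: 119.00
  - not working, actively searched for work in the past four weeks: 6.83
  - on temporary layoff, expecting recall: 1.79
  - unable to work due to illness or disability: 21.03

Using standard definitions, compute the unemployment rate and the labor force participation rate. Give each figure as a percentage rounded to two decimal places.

Employed = 119.00 million.
Unemployed = 6.83 + 1.79 = 8.62 million (jobless and actively searching, or on temporary layoff).
Labor force = 119.00 + 8.62 = 127.62 million.
Not in labor force = 32.59 + 27.51 + 21.03 = 81.13 million (those not working and not actively searching are outside the labor force).
Civilian working-age population = 127.62 + 81.13 = 208.75 million.
Unemployment rate = 8.62 / 127.62 = 6.75%.
Labor force participation rate = 127.62 / 208.75 = 61.14%.

Unemployment rate ≈ 6.75%; labor force participation rate ≈ 61.14%.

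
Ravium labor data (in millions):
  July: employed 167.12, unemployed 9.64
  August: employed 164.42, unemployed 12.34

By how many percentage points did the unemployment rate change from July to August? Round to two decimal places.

July: labor force = 167.12 + 9.64 = 176.76; u = 9.64/176.76 = 5.45%.
August: labor force = 164.42 + 12.34 = 176.76; u = 12.34/176.76 = 6.98%.
Change = 6.98% − 5.45% = +1.53 pp.

The unemployment rate changed by +1.53 percentage points.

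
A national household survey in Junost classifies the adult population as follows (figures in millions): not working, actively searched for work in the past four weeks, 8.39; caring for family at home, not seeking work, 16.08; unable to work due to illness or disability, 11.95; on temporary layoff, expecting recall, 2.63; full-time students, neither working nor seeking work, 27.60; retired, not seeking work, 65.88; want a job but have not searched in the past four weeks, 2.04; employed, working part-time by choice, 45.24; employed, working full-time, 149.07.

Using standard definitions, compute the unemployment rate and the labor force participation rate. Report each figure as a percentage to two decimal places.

Employed = 45.24 + 149.07 = 194.31 million.
Unemployed = 8.39 + 2.63 = 11.02 million (jobless and actively searching, or on temporary layoff).
Labor force = 194.31 + 11.02 = 205.33 million.
Not in labor force = 16.08 + 11.95 + 27.60 + 65.88 + 2.04 = 123.55 million (those not working and not actively searching are outside the labor force — including those who want a job but have given up searching).
Civilian working-age population = 205.33 + 123.55 = 328.88 million.
Unemployment rate = 11.02 / 205.33 = 5.37%.
Labor force participation rate = 205.33 / 328.88 = 62.43%.

Unemployment rate ≈ 5.37%; labor force participation rate ≈ 62.43%.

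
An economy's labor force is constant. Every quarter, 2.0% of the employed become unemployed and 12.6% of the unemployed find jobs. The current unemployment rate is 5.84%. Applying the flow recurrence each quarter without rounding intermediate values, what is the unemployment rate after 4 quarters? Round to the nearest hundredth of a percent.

Unemployment rate after four quarters ≈ 9.52%.

With a fixed labor force, u_{t+1} = u_t + s·(1−u_t) − f·u_t = u_t·(1−s−f) + s.
Here 1−s−f = 0.854 and s = 0.020.
u_1 = 0.058400 × 0.854 + 0.020 = 0.069874.
u_2 = 0.069874 × 0.854 + 0.020 = 0.079672.
u_3 = 0.079672 × 0.854 + 0.020 = 0.088040.
u_4 = 0.088040 × 0.854 + 0.020 = 0.095186.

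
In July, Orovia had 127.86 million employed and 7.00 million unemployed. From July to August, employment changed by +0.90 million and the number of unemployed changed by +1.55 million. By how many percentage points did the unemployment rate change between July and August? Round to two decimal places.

July: labor force = 127.86 + 7.00 = 134.86; u = 7.00/134.86 = 5.19%.
August: labor force = 128.76 + 8.55 = 137.31; u = 8.55/137.31 = 6.23%.
Change = 6.23% − 5.19% = +1.04 pp.

The unemployment rate changed by +1.04 percentage points.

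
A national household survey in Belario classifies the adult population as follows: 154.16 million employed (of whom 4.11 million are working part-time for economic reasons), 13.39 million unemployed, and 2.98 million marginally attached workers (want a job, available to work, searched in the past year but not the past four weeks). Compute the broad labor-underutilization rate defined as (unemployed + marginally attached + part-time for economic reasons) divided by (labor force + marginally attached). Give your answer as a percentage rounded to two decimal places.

Broad underutilization rate ≈ 12.01%.

Labor force = 154.16 + 13.39 = 167.55 million.
Numerator = 13.39 + 2.98 + 4.11 = 20.48 million.
Denominator = 167.55 + 2.98 = 170.53 million.
Broad rate = 20.48 / 170.53 = 12.01%.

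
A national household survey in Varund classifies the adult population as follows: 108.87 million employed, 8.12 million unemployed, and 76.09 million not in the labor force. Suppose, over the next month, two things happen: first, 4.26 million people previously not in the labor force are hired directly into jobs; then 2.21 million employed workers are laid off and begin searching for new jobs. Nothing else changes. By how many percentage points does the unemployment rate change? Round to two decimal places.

The unemployment rate changes by +1.58 percentage points.

Initially, labor force = 108.87 + 8.12 = 116.99 million, so u = 8.12/116.99 = 6.94%.
After the first change, employed and labor force both rise by 4.26; unemployed unchanged → E = 113.13, U = 8.12, labor force = 121.25 million.
After the second change, employed falls and unemployed rises by 2.21; labor force unchanged → E = 110.92, U = 10.33, labor force = 121.25 million.
New unemployment rate = 10.33 / 121.25 = 8.52%.
Change = 8.52% − 6.94% = +1.58 percentage points.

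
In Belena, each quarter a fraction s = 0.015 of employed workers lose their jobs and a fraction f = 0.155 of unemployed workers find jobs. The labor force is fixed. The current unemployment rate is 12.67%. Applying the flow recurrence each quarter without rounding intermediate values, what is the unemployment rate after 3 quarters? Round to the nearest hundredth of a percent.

With a fixed labor force, u_{t+1} = u_t + s·(1−u_t) − f·u_t = u_t·(1−s−f) + s.
Here 1−s−f = 0.830 and s = 0.015.
u_1 = 0.126700 × 0.830 + 0.015 = 0.120161.
u_2 = 0.120161 × 0.830 + 0.015 = 0.114734.
u_3 = 0.114734 × 0.830 + 0.015 = 0.110229.

Unemployment rate after three quarters ≈ 11.02%.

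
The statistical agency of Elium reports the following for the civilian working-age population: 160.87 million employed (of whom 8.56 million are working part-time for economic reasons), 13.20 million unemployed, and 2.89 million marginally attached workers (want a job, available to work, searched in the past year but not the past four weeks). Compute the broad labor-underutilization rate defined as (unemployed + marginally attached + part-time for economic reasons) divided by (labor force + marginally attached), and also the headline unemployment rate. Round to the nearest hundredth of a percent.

Broad underutilization rate ≈ 13.93%; headline unemployment rate ≈ 7.58%.

Labor force = 160.87 + 13.20 = 174.07 million.
Numerator = 13.20 + 2.89 + 8.56 = 24.65 million.
Denominator = 174.07 + 2.89 = 176.96 million.
Broad rate = 24.65 / 176.96 = 13.93%.
Headline unemployment rate = 13.20 / 174.07 = 7.58%.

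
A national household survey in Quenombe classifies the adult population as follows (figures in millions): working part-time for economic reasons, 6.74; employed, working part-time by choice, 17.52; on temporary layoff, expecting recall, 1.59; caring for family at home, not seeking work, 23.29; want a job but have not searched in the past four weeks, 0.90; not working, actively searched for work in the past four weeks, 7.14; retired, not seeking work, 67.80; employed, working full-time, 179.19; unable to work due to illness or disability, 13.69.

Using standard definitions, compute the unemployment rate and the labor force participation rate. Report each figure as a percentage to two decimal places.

Employed = 6.74 + 17.52 + 179.19 = 203.45 million (anyone who worked, including part-time for economic reasons, counts as employed).
Unemployed = 1.59 + 7.14 = 8.73 million (jobless and actively searching, or on temporary layoff).
Labor force = 203.45 + 8.73 = 212.18 million.
Not in labor force = 23.29 + 0.90 + 67.80 + 13.69 = 105.68 million (those not working and not actively searching are outside the labor force — including those who want a job but have given up searching).
Civilian working-age population = 212.18 + 105.68 = 317.86 million.
Unemployment rate = 8.73 / 212.18 = 4.11%.
Labor force participation rate = 212.18 / 317.86 = 66.75%.

Unemployment rate ≈ 4.11%; labor force participation rate ≈ 66.75%.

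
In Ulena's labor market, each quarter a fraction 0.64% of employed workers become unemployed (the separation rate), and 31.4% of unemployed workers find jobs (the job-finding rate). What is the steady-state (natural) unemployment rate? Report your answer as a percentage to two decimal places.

At steady state the flows balance: s·E = f·U, so U/(E+U) = s/(s+f).
u* = 0.64 / (0.64 + 31.4) = 0.64 / 32.04 = 2.00%.

Steady-state unemployment rate ≈ 2.00%.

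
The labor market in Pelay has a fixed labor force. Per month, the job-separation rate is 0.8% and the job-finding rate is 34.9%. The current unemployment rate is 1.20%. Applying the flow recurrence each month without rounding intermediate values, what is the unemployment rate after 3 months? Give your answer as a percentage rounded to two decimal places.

Unemployment rate after three months ≈ 1.96%.

With a fixed labor force, u_{t+1} = u_t + s·(1−u_t) − f·u_t = u_t·(1−s−f) + s.
Here 1−s−f = 0.643 and s = 0.008.
u_1 = 0.012000 × 0.643 + 0.008 = 0.015716.
u_2 = 0.015716 × 0.643 + 0.008 = 0.018105.
u_3 = 0.018105 × 0.643 + 0.008 = 0.019642.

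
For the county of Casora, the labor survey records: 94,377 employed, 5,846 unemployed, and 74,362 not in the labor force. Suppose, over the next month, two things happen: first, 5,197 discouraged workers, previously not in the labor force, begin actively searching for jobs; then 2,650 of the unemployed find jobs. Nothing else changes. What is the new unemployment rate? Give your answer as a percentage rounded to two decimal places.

New unemployment rate ≈ 7.96%.

Initially, labor force = 94,377 + 5,846 = 100,223, so u = 5,846/100,223 = 5.83%.
After the first change, unemployed and labor force both rise by 5,197 → E = 94,377, U = 11,043, labor force = 105,420.
After the second change, unemployed falls and employed rises by 2,650; labor force unchanged → E = 97,027, U = 8,393, labor force = 105,420.
New unemployment rate = 8,393 / 105,420 = 7.96%.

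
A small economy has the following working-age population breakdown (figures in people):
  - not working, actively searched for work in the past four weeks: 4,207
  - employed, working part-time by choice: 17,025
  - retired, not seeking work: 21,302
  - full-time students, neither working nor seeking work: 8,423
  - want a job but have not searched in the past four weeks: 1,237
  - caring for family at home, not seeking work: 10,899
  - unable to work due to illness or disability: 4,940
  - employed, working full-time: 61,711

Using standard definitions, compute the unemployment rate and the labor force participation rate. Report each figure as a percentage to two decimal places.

Employed = 17,025 + 61,711 = 78,736.
Unemployed = 4,207.
Labor force = 78,736 + 4,207 = 82,943.
Not in labor force = 21,302 + 8,423 + 1,237 + 10,899 + 4,940 = 46,801 (those not working and not actively searching are outside the labor force — including those who want a job but have given up searching).
Civilian working-age population = 82,943 + 46,801 = 129,744.
Unemployment rate = 4,207 / 82,943 = 5.07%.
Labor force participation rate = 82,943 / 129,744 = 63.93%.

Unemployment rate ≈ 5.07%; labor force participation rate ≈ 63.93%.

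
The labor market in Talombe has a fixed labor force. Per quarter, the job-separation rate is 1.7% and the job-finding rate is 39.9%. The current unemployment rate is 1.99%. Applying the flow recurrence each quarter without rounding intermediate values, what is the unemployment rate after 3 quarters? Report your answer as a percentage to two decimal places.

With a fixed labor force, u_{t+1} = u_t + s·(1−u_t) − f·u_t = u_t·(1−s−f) + s.
Here 1−s−f = 0.584 and s = 0.017.
u_1 = 0.019900 × 0.584 + 0.017 = 0.028622.
u_2 = 0.028622 × 0.584 + 0.017 = 0.033715.
u_3 = 0.033715 × 0.584 + 0.017 = 0.036690.

Unemployment rate after three quarters ≈ 3.67%.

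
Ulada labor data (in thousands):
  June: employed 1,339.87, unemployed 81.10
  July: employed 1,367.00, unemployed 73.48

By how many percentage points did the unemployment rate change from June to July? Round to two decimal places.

June: labor force = 1,339.87 + 81.10 = 1,420.97; u = 81.10/1,420.97 = 5.71%.
July: labor force = 1,367.00 + 73.48 = 1,440.48; u = 73.48/1,440.48 = 5.10%.
Change = 5.10% − 5.71% = −0.61 pp.

The unemployment rate changed by −0.61 percentage points.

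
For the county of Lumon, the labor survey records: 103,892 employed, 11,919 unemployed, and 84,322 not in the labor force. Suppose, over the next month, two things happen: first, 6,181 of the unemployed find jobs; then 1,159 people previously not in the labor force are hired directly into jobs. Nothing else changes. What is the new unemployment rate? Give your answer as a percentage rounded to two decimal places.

Initially, labor force = 103,892 + 11,919 = 115,811, so u = 11,919/115,811 = 10.29%.
After the first change, unemployed falls and employed rises by 6,181; labor force unchanged → E = 110,073, U = 5,738, labor force = 115,811.
After the second change, employed and labor force both rise by 1,159; unemployed unchanged → E = 111,232, U = 5,738, labor force = 116,970.
New unemployment rate = 5,738 / 116,970 = 4.91%.

New unemployment rate ≈ 4.91%.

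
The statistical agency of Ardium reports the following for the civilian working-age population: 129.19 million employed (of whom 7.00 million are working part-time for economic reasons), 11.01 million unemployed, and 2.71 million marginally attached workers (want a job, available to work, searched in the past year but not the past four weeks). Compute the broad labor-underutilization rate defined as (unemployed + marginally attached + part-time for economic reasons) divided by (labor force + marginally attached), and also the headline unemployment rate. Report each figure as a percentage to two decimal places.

Labor force = 129.19 + 11.01 = 140.20 million.
Numerator = 11.01 + 2.71 + 7.00 = 20.72 million.
Denominator = 140.20 + 2.71 = 142.91 million.
Broad rate = 20.72 / 142.91 = 14.50%.
Headline unemployment rate = 11.01 / 140.20 = 7.85%.

Broad underutilization rate ≈ 14.50%; headline unemployment rate ≈ 7.85%.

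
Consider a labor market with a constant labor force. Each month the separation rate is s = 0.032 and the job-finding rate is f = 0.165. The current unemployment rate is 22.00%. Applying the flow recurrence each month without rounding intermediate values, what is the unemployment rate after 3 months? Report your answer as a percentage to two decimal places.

Unemployment rate after three months ≈ 19.22%.

With a fixed labor force, u_{t+1} = u_t + s·(1−u_t) − f·u_t = u_t·(1−s−f) + s.
Here 1−s−f = 0.803 and s = 0.032.
u_1 = 0.220000 × 0.803 + 0.032 = 0.208660.
u_2 = 0.208660 × 0.803 + 0.032 = 0.199554.
u_3 = 0.199554 × 0.803 + 0.032 = 0.192242.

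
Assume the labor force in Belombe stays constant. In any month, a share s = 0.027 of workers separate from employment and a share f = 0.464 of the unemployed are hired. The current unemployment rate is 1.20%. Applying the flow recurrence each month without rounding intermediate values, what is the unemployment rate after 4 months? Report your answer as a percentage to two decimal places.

Unemployment rate after four months ≈ 5.21%.

With a fixed labor force, u_{t+1} = u_t + s·(1−u_t) − f·u_t = u_t·(1−s−f) + s.
Here 1−s−f = 0.509 and s = 0.027.
u_1 = 0.012000 × 0.509 + 0.027 = 0.033108.
u_2 = 0.033108 × 0.509 + 0.027 = 0.043852.
u_3 = 0.043852 × 0.509 + 0.027 = 0.049321.
u_4 = 0.049321 × 0.509 + 0.027 = 0.052104.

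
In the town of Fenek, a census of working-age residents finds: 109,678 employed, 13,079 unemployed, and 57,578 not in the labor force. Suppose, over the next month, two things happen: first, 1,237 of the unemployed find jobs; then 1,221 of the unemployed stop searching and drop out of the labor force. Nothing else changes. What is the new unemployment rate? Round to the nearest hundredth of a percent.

New unemployment rate ≈ 8.74%.

Initially, labor force = 109,678 + 13,079 = 122,757, so u = 13,079/122,757 = 10.65%.
After the first change, unemployed falls and employed rises by 1,237; labor force unchanged → E = 110,915, U = 11,842, labor force = 122,757.
After the second change, unemployed and labor force both fall by 1,221 → E = 110,915, U = 10,621, labor force = 121,536.
New unemployment rate = 10,621 / 121,536 = 8.74%.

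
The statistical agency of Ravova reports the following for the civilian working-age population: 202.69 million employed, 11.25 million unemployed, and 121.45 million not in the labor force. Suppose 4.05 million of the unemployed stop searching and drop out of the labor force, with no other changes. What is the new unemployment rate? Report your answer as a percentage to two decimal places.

Initially, labor force = 202.69 + 11.25 = 213.94 million, so u = 11.25/213.94 = 5.26%.
After the change, unemployed and labor force both fall by 4.05 → E = 202.69, U = 7.20, labor force = 209.89 million.
New unemployment rate = 7.20 / 209.89 = 3.43%.

New unemployment rate ≈ 3.43%.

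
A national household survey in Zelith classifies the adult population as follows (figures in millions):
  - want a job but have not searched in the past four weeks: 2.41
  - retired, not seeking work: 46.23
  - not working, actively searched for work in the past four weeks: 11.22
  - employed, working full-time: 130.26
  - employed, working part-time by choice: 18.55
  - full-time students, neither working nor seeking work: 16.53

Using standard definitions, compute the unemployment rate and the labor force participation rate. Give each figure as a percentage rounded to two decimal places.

Employed = 130.26 + 18.55 = 148.81 million.
Unemployed = 11.22 million.
Labor force = 148.81 + 11.22 = 160.03 million.
Not in labor force = 2.41 + 46.23 + 16.53 = 65.17 million (those not working and not actively searching are outside the labor force — including those who want a job but have given up searching).
Civilian working-age population = 160.03 + 65.17 = 225.20 million.
Unemployment rate = 11.22 / 160.03 = 7.01%.
Labor force participation rate = 160.03 / 225.20 = 71.06%.

Unemployment rate ≈ 7.01%; labor force participation rate ≈ 71.06%.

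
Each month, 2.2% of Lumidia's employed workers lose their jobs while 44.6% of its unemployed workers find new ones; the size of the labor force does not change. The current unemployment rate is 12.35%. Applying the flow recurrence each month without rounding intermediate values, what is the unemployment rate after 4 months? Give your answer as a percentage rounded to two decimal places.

With a fixed labor force, u_{t+1} = u_t + s·(1−u_t) − f·u_t = u_t·(1−s−f) + s.
Here 1−s−f = 0.532 and s = 0.022.
u_1 = 0.123500 × 0.532 + 0.022 = 0.087702.
u_2 = 0.087702 × 0.532 + 0.022 = 0.068657.
u_3 = 0.068657 × 0.532 + 0.022 = 0.058526.
u_4 = 0.058526 × 0.532 + 0.022 = 0.053136.

Unemployment rate after four months ≈ 5.31%.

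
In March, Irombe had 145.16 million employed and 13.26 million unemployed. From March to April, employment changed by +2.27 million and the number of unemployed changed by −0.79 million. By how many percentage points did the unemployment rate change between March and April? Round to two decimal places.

March: labor force = 145.16 + 13.26 = 158.42; u = 13.26/158.42 = 8.37%.
April: labor force = 147.43 + 12.47 = 159.90; u = 12.47/159.90 = 7.80%.
Change = 7.80% − 8.37% = −0.57 pp.

The unemployment rate changed by −0.57 percentage points.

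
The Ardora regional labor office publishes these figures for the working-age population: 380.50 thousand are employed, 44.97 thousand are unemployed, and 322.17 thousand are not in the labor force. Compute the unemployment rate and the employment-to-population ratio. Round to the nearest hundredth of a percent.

Unemployment rate ≈ 10.57%; employment-population ratio ≈ 50.89%.

Labor force = employed + unemployed = 380.50 + 44.97 = 425.47 thousand.
Working-age population = 425.47 + 322.17 = 747.64 thousand.
Unemployment rate = 44.97 / 425.47 = 10.57%.
Employment-population ratio = 380.50 / 747.64 = 50.89%.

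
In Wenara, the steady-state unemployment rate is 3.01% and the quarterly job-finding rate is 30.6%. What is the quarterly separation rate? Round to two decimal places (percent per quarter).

Separation rate ≈ 0.95% per quarter.

From u* = s/(s+f): s = u·f/(1−u).
s = 0.0301 × 30.6 / (1 − 0.0301) = 0.9211 / 0.9699 ≈ 0.95% per quarter.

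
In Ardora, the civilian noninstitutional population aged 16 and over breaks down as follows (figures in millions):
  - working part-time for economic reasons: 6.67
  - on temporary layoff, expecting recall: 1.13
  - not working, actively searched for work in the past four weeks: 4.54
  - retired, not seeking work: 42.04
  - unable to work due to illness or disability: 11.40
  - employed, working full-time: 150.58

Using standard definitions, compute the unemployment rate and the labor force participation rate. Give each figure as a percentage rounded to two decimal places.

Unemployment rate ≈ 3.48%; labor force participation rate ≈ 75.30%.

Employed = 6.67 + 150.58 = 157.25 million (anyone who worked, including part-time for economic reasons, counts as employed).
Unemployed = 1.13 + 4.54 = 5.67 million (jobless and actively searching, or on temporary layoff).
Labor force = 157.25 + 5.67 = 162.92 million.
Not in labor force = 42.04 + 11.40 = 53.44 million (those not working and not actively searching are outside the labor force).
Civilian working-age population = 162.92 + 53.44 = 216.36 million.
Unemployment rate = 5.67 / 162.92 = 3.48%.
Labor force participation rate = 162.92 / 216.36 = 75.30%.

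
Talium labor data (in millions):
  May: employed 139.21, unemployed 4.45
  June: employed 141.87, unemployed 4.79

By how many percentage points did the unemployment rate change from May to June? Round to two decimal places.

May: labor force = 139.21 + 4.45 = 143.66; u = 4.45/143.66 = 3.10%.
June: labor force = 141.87 + 4.79 = 146.66; u = 4.79/146.66 = 3.27%.
Change = 3.27% − 3.10% = +0.17 pp.

The unemployment rate changed by +0.17 percentage points.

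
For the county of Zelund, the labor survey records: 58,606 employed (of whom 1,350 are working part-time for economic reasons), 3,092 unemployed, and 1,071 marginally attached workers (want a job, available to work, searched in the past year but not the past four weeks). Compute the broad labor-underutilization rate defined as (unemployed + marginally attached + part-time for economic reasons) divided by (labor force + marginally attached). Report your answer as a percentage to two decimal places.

Broad underutilization rate ≈ 8.78%.

Labor force = 58,606 + 3,092 = 61,698.
Numerator = 3,092 + 1,071 + 1,350 = 5,513.
Denominator = 61,698 + 1,071 = 62,769.
Broad rate = 5,513 / 62,769 = 8.78%.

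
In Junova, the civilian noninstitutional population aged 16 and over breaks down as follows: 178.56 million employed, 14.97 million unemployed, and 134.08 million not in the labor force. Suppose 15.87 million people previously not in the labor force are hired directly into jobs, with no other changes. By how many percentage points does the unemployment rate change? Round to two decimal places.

The unemployment rate changes by −0.59 percentage points.

Initially, labor force = 178.56 + 14.97 = 193.53 million, so u = 14.97/193.53 = 7.74%.
After the change, employed and labor force both rise by 15.87; unemployed unchanged → E = 194.43, U = 14.97, labor force = 209.40 million.
New unemployment rate = 14.97 / 209.40 = 7.15%.
Change = 7.15% − 7.74% = −0.59 percentage points.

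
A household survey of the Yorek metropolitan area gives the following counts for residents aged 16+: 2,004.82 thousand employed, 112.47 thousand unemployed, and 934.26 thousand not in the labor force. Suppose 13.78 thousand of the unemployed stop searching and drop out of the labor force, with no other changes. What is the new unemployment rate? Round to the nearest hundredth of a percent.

Initially, labor force = 2,004.82 + 112.47 = 2,117.29 thousand, so u = 112.47/2,117.29 = 5.31%.
After the change, unemployed and labor force both fall by 13.78 → E = 2,004.82, U = 98.69, labor force = 2,103.51 thousand.
New unemployment rate = 98.69 / 2,103.51 = 4.69%.

New unemployment rate ≈ 4.69%.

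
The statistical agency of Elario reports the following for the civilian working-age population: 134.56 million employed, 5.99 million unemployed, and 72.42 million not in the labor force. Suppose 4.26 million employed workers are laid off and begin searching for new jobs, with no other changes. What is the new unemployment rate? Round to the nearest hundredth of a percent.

New unemployment rate ≈ 7.29%.

Initially, labor force = 134.56 + 5.99 = 140.55 million, so u = 5.99/140.55 = 4.26%.
After the change, employed falls and unemployed rises by 4.26; labor force unchanged → E = 130.30, U = 10.25, labor force = 140.55 million.
New unemployment rate = 10.25 / 140.55 = 7.29%.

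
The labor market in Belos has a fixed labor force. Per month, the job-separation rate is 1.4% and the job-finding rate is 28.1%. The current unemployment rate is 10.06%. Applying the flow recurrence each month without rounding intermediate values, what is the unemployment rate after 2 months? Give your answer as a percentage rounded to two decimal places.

Unemployment rate after two months ≈ 7.39%.

With a fixed labor force, u_{t+1} = u_t + s·(1−u_t) − f·u_t = u_t·(1−s−f) + s.
Here 1−s−f = 0.705 and s = 0.014.
u_1 = 0.100600 × 0.705 + 0.014 = 0.084923.
u_2 = 0.084923 × 0.705 + 0.014 = 0.073871.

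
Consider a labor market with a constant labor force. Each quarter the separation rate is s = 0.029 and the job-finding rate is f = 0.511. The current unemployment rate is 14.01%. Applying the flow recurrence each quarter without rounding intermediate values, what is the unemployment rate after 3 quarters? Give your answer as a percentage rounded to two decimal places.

With a fixed labor force, u_{t+1} = u_t + s·(1−u_t) − f·u_t = u_t·(1−s−f) + s.
Here 1−s−f = 0.460 and s = 0.029.
u_1 = 0.140100 × 0.460 + 0.029 = 0.093446.
u_2 = 0.093446 × 0.460 + 0.029 = 0.071985.
u_3 = 0.071985 × 0.460 + 0.029 = 0.062113.

Unemployment rate after three quarters ≈ 6.21%.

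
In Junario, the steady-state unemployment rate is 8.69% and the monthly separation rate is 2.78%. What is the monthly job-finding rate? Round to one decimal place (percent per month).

Job-finding rate ≈ 29.2% per month.

From u* = s/(s+f): f = s·(1−u)/u.
f = 2.78 × (1 − 0.0869) / 0.0869 = 2.5384 / 0.0869 ≈ 29.2% per month.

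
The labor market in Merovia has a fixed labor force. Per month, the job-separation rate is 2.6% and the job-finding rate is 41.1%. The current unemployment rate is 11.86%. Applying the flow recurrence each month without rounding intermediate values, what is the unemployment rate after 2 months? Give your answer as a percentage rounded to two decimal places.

With a fixed labor force, u_{t+1} = u_t + s·(1−u_t) − f·u_t = u_t·(1−s−f) + s.
Here 1−s−f = 0.563 and s = 0.026.
u_1 = 0.118600 × 0.563 + 0.026 = 0.092772.
u_2 = 0.092772 × 0.563 + 0.026 = 0.078231.

Unemployment rate after two months ≈ 7.82%.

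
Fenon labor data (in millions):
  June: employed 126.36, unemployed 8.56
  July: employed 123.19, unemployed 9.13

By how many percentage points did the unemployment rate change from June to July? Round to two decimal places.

The unemployment rate changed by +0.56 percentage points.

June: labor force = 126.36 + 8.56 = 134.92; u = 8.56/134.92 = 6.34%.
July: labor force = 123.19 + 9.13 = 132.32; u = 9.13/132.32 = 6.90%.
Change = 6.90% − 6.34% = +0.56 pp.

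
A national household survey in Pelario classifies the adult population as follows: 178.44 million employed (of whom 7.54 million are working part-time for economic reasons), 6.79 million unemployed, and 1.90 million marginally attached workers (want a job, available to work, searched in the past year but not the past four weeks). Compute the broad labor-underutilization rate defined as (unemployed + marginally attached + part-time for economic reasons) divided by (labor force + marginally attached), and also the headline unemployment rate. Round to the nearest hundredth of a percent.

Broad underutilization rate ≈ 8.67%; headline unemployment rate ≈ 3.67%.

Labor force = 178.44 + 6.79 = 185.23 million.
Numerator = 6.79 + 1.90 + 7.54 = 16.23 million.
Denominator = 185.23 + 1.90 = 187.13 million.
Broad rate = 16.23 / 187.13 = 8.67%.
Headline unemployment rate = 6.79 / 185.23 = 3.67%.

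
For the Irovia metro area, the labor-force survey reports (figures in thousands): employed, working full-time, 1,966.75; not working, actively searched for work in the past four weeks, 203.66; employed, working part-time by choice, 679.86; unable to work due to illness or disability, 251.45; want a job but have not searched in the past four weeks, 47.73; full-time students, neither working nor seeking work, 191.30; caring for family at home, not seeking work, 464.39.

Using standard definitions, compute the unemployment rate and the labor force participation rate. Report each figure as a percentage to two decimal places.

Employed = 1,966.75 + 679.86 = 2,646.61 thousand.
Unemployed = 203.66 thousand.
Labor force = 2,646.61 + 203.66 = 2,850.27 thousand.
Not in labor force = 251.45 + 47.73 + 191.30 + 464.39 = 954.87 thousand (those not working and not actively searching are outside the labor force — including those who want a job but have given up searching).
Civilian working-age population = 2,850.27 + 954.87 = 3,805.14 thousand.
Unemployment rate = 203.66 / 2,850.27 = 7.15%.
Labor force participation rate = 2,850.27 / 3,805.14 = 74.91%.

Unemployment rate ≈ 7.15%; labor force participation rate ≈ 74.91%.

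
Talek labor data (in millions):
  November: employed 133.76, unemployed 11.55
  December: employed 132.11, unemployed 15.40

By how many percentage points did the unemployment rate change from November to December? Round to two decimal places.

The unemployment rate changed by +2.49 percentage points.

November: labor force = 133.76 + 11.55 = 145.31; u = 11.55/145.31 = 7.95%.
December: labor force = 132.11 + 15.40 = 147.51; u = 15.40/147.51 = 10.44%.
Change = 10.44% − 7.95% = +2.49 pp.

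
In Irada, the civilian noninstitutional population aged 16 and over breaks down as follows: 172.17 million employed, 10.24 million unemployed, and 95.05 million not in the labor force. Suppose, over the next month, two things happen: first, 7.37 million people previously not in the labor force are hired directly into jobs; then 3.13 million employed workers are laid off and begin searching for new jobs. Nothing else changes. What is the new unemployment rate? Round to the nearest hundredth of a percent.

New unemployment rate ≈ 7.04%.

Initially, labor force = 172.17 + 10.24 = 182.41 million, so u = 10.24/182.41 = 5.61%.
After the first change, employed and labor force both rise by 7.37; unemployed unchanged → E = 179.54, U = 10.24, labor force = 189.78 million.
After the second change, employed falls and unemployed rises by 3.13; labor force unchanged → E = 176.41, U = 13.37, labor force = 189.78 million.
New unemployment rate = 13.37 / 189.78 = 7.04%.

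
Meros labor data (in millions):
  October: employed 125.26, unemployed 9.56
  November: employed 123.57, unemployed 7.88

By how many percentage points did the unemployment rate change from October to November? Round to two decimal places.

October: labor force = 125.26 + 9.56 = 134.82; u = 9.56/134.82 = 7.09%.
November: labor force = 123.57 + 7.88 = 131.45; u = 7.88/131.45 = 5.99%.
Change = 5.99% − 7.09% = −1.10 pp.

The unemployment rate changed by −1.10 percentage points.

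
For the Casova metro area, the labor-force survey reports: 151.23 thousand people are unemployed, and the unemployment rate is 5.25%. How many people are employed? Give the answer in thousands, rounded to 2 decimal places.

Labor force = U / u = 151.23 / 0.0525 ≈ 2,880.57 thousand.
Employed = labor force − unemployed = 2,880.57 − 151.23 = 2,729.34 thousand.

About 2,729.34 thousand are employed.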